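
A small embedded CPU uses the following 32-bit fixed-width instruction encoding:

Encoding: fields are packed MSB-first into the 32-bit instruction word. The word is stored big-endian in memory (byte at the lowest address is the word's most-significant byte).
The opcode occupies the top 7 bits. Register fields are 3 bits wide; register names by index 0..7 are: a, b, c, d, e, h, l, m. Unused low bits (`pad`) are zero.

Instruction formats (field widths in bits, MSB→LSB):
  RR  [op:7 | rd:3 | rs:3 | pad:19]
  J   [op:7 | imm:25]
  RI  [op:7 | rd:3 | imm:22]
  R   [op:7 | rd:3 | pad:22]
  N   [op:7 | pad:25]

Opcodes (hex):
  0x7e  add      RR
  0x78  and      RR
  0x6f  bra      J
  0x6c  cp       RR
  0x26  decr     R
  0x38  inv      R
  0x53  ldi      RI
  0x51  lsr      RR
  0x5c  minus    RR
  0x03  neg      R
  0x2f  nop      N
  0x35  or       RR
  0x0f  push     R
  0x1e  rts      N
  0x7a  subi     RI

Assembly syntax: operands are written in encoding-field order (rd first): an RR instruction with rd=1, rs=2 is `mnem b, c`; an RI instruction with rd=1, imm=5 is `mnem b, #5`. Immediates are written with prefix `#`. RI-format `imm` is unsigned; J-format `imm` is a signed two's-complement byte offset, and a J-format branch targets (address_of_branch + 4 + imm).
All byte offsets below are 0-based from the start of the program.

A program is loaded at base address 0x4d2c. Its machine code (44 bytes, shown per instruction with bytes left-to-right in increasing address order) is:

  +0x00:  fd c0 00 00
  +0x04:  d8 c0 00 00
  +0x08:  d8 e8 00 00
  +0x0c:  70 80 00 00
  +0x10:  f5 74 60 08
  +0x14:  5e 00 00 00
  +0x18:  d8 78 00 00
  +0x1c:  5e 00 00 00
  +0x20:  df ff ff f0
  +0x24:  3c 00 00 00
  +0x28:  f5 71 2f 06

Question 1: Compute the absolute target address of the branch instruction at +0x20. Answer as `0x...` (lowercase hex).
0x4d40

off 0x20: read df ff ff f0 as big → 0xdffffff0
  op=0xdffffff0>>25=0x6f ⇒ bra (J)
  [24:0] imm=33554416 (s25→-16) = #-16
  target = base 0x4d2c + off 0x20 + 4 + imm -16 = 0x4d40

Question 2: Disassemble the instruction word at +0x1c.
nop

+0x1c: 5e 00 00 00 ⇒ word 0x5e000000 (big)
  opcode bits[31:25]=0x2f: nop/N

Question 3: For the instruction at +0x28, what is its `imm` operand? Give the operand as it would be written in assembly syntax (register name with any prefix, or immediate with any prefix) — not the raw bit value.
@+28  big-endian(f5 71 2f 06) = 0xf5712f06
  op=0xf5712f06>>25=0x7a ⇒ subi (RI)
  rd@[24:22]=0x5 ⇒ h
  imm@[21:0]=0x312f06 ⇒ #3223302

#3223302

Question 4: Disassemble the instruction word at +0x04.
cp d, a

@+04  big-endian(d8 c0 00 00) = 0xd8c00000
  opcode bits[31:25]=0x6c: cp/RR
  rd: (w>>22)&0x7=0x3 → d
  rs: (w>>19)&0x7=0x0 → a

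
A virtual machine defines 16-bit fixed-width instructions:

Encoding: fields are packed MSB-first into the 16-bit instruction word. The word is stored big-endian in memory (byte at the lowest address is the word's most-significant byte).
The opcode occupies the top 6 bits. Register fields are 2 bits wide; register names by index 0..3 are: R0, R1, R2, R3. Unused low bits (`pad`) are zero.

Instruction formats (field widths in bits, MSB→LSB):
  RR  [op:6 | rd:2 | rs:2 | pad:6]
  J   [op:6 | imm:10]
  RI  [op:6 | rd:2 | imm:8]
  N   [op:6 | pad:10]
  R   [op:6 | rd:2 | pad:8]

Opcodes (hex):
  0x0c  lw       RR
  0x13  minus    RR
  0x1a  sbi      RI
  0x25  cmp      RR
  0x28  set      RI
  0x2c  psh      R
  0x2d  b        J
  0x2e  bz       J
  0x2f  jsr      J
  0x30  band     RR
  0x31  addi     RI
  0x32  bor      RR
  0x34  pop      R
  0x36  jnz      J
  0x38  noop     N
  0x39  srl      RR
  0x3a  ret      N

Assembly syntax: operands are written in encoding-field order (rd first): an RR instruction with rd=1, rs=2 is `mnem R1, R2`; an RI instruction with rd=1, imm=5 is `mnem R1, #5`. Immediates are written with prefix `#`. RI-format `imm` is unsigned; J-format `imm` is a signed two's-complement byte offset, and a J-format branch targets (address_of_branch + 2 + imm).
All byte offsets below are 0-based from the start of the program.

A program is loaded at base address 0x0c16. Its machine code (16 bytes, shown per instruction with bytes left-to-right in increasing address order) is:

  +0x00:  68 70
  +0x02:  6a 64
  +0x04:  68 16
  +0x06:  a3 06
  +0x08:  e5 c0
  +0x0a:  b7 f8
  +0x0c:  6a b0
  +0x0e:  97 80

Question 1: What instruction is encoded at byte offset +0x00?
sbi R0, #112

+0x00: 68 70 ⇒ word 0x6870 (big)
  top 6b → 0x1a → sbi [RI]
  [9:8] rd=0 = R0
  [7:0] imm=112 = #112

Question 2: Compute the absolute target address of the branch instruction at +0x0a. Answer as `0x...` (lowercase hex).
+0x0a: b7 f8 ⇒ word 0xb7f8 (big)
  opcode bits[15:10]=0x2d: b/J
  imm@[9:0]=0x3f8 (s10→-8) ⇒ #-8
  target = base 0x0c16 + off 0x0a + 2 + imm -8 = 0x0c1a

0x0c1a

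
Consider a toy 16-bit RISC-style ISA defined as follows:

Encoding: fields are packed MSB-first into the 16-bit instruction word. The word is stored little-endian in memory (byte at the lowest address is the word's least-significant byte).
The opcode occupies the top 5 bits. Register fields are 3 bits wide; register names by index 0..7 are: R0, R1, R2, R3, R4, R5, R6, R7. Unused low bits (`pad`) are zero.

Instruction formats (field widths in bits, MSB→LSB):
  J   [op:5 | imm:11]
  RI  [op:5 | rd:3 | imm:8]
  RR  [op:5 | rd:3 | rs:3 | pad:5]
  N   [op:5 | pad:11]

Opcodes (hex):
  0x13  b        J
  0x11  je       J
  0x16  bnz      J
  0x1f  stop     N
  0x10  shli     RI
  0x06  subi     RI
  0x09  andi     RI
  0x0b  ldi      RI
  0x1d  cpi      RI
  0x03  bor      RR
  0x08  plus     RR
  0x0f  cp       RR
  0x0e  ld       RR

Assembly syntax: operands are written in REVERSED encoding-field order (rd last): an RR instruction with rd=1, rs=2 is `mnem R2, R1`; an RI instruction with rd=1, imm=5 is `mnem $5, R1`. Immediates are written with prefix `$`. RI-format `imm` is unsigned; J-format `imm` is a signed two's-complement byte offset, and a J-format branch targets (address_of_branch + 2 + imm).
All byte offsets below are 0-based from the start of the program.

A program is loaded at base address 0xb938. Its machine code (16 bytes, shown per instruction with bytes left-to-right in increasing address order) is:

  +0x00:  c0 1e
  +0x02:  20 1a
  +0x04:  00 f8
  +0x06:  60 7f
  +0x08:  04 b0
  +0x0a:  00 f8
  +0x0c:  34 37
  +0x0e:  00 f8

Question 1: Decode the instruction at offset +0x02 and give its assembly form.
bor R1, R2

+0x02: 20 1a ⇒ word 0x1a20 (little)
  opcode bits[15:11]=0x3: bor/RR
  [10:8] rd=2 = R2
  [7:5] rs=1 = R1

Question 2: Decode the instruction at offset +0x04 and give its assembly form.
stop

@+04  little-endian(00 f8) = 0xf800
  op=0xf800>>11=0x1f ⇒ stop (N)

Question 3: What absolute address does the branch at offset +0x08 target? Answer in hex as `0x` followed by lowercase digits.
[08] 04 b0 → 0xb004
  top 5b → 0x16 → bnz [J]
  imm@[10:0]=0x4 ⇒ $4
  target = base 0xb938 + off 0x08 + 2 + imm 4 = 0xb946

0xb946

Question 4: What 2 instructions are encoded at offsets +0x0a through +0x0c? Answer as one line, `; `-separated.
@+0a  little-endian(00 f8) = 0xf800
  top 5b → 0x1f → stop [N]
@+0c  little-endian(34 37) = 0x3734
  top 5b → 0x6 → subi [RI]
  rd@[10:8]=0x7 ⇒ R7
  imm@[7:0]=0x34 ⇒ $52

stop; subi $52, R7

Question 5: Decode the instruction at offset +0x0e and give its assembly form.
@+0e  little-endian(00 f8) = 0xf800
  opcode bits[15:11]=0x1f: stop/N

stop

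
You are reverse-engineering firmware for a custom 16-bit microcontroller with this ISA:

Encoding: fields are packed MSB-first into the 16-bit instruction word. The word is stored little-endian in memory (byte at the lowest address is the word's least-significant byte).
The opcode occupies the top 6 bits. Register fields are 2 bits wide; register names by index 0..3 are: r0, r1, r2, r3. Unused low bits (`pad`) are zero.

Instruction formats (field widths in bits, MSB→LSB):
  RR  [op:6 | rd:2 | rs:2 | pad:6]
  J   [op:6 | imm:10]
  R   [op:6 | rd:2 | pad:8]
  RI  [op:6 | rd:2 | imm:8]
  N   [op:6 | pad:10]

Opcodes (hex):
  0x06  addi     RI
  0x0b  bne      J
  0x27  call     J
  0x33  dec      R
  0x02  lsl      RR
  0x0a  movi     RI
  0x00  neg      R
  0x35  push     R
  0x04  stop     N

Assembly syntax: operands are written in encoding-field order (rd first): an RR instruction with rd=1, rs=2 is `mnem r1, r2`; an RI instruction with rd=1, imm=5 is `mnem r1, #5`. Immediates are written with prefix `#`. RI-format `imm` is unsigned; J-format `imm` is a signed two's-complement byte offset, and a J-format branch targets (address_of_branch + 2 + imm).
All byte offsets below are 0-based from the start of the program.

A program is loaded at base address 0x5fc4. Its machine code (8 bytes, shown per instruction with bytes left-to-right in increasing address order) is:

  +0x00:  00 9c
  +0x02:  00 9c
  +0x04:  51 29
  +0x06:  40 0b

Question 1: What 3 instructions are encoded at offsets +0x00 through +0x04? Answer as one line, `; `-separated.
call #0; call #0; movi r1, #81

off 0x00: read 00 9c as little → 0x9c00
  opcode bits[15:10]=0x27: call/J
  [9:0] imm=0 = #0
off 0x02: read 00 9c as little → 0x9c00
  opcode bits[15:10]=0x27: call/J
  [9:0] imm=0 = #0
off 0x04: read 51 29 as little → 0x2951
  opcode bits[15:10]=0xa: movi/RI
  [9:8] rd=1 = r1
  [7:0] imm=81 = #81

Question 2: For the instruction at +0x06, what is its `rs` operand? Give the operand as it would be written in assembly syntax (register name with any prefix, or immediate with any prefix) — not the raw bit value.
r1

[06] 40 0b → 0x0b40
  top 6b → 0x2 → lsl [RR]
  [9:8] rd=3 = r3
  [7:6] rs=1 = r1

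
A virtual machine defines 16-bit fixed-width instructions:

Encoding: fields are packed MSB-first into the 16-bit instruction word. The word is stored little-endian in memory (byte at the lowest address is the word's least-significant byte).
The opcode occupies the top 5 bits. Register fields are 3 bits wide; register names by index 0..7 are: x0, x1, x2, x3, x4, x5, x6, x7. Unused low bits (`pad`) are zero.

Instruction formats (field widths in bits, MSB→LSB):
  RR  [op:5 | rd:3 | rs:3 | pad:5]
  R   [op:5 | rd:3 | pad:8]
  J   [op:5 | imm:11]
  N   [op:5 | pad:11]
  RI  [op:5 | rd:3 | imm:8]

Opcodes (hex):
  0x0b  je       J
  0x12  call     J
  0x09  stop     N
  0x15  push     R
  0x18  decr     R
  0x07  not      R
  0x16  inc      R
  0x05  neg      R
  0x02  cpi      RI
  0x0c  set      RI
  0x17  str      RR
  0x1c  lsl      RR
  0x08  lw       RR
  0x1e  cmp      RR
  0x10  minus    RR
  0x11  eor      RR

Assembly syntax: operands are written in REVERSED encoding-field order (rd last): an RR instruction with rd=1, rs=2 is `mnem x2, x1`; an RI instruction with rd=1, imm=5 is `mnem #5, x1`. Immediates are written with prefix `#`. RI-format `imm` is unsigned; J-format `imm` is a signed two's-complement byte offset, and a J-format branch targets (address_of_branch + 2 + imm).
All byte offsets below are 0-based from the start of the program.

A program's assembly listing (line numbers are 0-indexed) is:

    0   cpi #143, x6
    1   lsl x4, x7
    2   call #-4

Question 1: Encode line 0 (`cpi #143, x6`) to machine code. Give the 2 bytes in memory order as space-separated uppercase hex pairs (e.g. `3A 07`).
L0: cpi op=0x2:5|rd=6:3|imm=143:8 ⇒ 0x168f ⇒ little 8f 16

8F 16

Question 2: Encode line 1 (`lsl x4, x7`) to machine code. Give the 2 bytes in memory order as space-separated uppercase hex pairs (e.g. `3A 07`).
80 E7

L1: lsl op=0x1c:5|rd=7:3|rs=4:3|pad=0:5 ⇒ 0xe780 ⇒ little 80 e7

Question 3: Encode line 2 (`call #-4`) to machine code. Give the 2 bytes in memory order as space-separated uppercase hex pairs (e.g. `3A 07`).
FC 97

line 2 (call): pack op=0x12:5|imm=-4:11 = 0x97fc; little→ fc 97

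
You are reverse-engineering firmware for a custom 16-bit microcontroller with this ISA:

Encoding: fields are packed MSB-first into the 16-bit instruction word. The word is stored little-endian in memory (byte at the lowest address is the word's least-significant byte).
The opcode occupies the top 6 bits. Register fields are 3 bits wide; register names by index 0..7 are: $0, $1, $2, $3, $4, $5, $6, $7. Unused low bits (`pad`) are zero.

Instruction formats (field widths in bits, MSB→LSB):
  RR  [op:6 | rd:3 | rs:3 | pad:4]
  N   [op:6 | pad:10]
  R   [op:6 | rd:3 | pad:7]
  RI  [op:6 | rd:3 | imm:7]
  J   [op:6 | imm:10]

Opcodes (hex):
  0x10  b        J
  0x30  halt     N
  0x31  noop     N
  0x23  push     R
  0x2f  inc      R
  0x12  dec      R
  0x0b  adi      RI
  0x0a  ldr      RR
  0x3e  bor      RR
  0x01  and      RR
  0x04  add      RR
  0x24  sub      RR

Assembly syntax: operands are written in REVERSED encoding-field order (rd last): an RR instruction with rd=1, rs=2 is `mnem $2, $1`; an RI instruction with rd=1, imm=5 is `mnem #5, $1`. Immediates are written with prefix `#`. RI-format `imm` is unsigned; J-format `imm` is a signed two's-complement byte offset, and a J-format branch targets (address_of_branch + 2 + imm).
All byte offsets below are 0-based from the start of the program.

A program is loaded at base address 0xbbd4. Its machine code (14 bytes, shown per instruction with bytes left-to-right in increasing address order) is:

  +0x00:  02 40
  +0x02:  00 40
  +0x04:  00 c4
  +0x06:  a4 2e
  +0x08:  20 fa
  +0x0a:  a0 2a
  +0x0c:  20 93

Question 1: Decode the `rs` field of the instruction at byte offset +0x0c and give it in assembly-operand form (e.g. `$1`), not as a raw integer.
@+0c  little-endian(20 93) = 0x9320
  op=0x9320>>10=0x24 ⇒ sub (RR)
  rd: (w>>7)&0x7=0x6 → $6
  rs: (w>>4)&0x7=0x2 → $2

$2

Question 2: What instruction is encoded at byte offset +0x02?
b #0

+0x02: 00 40 ⇒ word 0x4000 (little)
  top 6b → 0x10 → b [J]
  [9:0] imm=0 = #0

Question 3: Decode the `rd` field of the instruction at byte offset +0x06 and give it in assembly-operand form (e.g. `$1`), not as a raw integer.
$5

+0x06: a4 2e ⇒ word 0x2ea4 (little)
  op=0x2ea4>>10=0xb ⇒ adi (RI)
  rd: (w>>7)&0x7=0x5 → $5
  imm: (w>>0)&0x7f=0x24 → #36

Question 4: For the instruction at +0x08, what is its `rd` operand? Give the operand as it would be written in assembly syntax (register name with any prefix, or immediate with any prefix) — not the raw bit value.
$4

@+08  little-endian(20 fa) = 0xfa20
  op=0xfa20>>10=0x3e ⇒ bor (RR)
  rd@[9:7]=0x4 ⇒ $4
  rs@[6:4]=0x2 ⇒ $2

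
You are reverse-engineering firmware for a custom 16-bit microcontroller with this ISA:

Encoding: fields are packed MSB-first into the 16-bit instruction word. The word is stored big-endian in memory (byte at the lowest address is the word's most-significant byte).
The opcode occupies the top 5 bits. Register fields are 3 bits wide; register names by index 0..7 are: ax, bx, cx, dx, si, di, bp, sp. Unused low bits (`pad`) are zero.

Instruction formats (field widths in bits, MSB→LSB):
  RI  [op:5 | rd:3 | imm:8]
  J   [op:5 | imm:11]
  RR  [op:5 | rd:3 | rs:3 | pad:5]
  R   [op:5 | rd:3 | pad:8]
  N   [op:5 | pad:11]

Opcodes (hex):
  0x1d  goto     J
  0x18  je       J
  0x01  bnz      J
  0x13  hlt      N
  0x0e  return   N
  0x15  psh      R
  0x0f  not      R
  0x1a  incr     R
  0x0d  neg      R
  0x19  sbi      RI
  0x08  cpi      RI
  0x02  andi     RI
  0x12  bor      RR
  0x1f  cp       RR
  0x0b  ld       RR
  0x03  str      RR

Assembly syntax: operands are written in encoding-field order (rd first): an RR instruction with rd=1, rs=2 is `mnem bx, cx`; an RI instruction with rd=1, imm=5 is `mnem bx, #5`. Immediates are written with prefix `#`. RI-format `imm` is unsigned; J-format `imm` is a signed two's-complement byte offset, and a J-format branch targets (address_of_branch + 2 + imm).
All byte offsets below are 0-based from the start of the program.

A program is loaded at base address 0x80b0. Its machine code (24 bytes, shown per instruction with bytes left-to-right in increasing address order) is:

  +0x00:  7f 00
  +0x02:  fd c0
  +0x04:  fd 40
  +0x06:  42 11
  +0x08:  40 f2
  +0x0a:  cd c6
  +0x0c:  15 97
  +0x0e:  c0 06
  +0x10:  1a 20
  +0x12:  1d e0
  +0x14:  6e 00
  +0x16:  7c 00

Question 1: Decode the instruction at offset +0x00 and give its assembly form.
@+00  big-endian(7f 00) = 0x7f00
  op=0x7f00>>11=0xf ⇒ not (R)
  [10:8] rd=7 = sp

not sp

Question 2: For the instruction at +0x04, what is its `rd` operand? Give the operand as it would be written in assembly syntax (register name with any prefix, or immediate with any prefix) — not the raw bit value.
[04] fd 40 → 0xfd40
  opcode bits[15:11]=0x1f: cp/RR
  rd@[10:8]=0x5 ⇒ di
  rs@[7:5]=0x2 ⇒ cx

di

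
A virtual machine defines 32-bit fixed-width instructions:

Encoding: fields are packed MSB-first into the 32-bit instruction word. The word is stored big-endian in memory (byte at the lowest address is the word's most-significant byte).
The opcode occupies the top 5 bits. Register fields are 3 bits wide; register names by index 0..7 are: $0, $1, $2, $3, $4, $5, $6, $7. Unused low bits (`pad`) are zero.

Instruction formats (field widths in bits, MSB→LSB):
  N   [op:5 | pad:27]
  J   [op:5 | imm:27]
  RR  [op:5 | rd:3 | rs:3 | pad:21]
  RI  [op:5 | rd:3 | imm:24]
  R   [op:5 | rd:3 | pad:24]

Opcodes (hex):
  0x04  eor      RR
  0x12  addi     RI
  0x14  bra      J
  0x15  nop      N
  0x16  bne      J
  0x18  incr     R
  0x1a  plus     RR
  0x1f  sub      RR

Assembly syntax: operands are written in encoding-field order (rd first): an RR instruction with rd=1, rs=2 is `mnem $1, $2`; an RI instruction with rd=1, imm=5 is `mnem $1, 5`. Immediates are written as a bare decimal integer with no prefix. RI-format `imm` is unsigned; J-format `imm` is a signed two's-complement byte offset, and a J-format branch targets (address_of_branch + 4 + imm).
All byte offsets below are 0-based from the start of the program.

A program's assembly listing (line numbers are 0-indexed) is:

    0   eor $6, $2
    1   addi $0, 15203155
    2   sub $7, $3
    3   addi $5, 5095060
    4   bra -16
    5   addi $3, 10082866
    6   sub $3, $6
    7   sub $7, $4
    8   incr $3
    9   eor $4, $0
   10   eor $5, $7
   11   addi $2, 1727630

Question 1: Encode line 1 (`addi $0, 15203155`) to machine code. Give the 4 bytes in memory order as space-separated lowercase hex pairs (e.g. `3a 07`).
90 e7 fb 53

1. addi fields op=0x12:5|rd=0:3|imm=15203155:24 → word 90e7fb53h → 90 e7 fb 53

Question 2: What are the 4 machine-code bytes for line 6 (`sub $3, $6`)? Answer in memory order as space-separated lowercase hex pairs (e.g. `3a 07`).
L6: sub op=0x1f:5|rd=3:3|rs=6:3|pad=0:21 ⇒ 0xfbc00000 ⇒ big fb c0 00 00

fb c0 00 00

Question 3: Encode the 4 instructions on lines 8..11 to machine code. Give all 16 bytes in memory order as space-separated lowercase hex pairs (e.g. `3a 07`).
line 8 (incr): pack op=0x18:5|rd=3:3|pad=0:24 = 0xc3000000; big→ c3 00 00 00
line 9 (eor): pack op=0x4:5|rd=4:3|rs=0:3|pad=0:21 = 0x24000000; big→ 24 00 00 00
line 10 (eor): pack op=0x4:5|rd=5:3|rs=7:3|pad=0:21 = 0x25e00000; big→ 25 e0 00 00
line 11 (addi): pack op=0x12:5|rd=2:3|imm=1727630:24 = 0x921a5c8e; big→ 92 1a 5c 8e

c3 00 00 00 24 00 00 00 25 e0 00 00 92 1a 5c 8e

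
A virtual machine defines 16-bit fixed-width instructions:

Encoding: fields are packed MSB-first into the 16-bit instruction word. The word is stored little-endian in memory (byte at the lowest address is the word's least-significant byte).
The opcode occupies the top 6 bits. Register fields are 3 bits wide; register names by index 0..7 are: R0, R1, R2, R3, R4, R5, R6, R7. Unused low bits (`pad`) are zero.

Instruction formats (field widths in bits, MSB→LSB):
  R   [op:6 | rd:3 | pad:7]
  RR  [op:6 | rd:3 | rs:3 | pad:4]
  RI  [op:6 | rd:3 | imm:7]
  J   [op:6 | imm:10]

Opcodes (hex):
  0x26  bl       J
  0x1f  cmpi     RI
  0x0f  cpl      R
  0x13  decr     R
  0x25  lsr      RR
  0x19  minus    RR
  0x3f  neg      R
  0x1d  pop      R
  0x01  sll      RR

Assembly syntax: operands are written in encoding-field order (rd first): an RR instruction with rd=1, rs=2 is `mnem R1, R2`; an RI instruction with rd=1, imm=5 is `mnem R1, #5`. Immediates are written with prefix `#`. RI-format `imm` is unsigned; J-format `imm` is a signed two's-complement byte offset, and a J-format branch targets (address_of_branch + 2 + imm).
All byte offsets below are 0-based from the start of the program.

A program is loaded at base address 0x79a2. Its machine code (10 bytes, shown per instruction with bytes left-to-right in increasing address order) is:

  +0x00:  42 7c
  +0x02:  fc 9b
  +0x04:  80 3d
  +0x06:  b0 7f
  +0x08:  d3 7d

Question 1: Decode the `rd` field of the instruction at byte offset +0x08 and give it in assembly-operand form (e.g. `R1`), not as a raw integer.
+0x08: d3 7d ⇒ word 0x7dd3 (little)
  opcode bits[15:10]=0x1f: cmpi/RI
  [9:7] rd=3 = R3
  [6:0] imm=83 = #83

R3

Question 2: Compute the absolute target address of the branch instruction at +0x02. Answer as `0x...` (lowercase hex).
0x79a2

off 0x02: read fc 9b as little → 0x9bfc
  op=0x9bfc>>10=0x26 ⇒ bl (J)
  [9:0] imm=1020 (s10→-4) = #-4
  target = base 0x79a2 + off 0x02 + 2 + imm -4 = 0x79a2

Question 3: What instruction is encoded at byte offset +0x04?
cpl R3

+0x04: 80 3d ⇒ word 0x3d80 (little)
  opcode bits[15:10]=0xf: cpl/R
  rd: (w>>7)&0x7=0x3 → R3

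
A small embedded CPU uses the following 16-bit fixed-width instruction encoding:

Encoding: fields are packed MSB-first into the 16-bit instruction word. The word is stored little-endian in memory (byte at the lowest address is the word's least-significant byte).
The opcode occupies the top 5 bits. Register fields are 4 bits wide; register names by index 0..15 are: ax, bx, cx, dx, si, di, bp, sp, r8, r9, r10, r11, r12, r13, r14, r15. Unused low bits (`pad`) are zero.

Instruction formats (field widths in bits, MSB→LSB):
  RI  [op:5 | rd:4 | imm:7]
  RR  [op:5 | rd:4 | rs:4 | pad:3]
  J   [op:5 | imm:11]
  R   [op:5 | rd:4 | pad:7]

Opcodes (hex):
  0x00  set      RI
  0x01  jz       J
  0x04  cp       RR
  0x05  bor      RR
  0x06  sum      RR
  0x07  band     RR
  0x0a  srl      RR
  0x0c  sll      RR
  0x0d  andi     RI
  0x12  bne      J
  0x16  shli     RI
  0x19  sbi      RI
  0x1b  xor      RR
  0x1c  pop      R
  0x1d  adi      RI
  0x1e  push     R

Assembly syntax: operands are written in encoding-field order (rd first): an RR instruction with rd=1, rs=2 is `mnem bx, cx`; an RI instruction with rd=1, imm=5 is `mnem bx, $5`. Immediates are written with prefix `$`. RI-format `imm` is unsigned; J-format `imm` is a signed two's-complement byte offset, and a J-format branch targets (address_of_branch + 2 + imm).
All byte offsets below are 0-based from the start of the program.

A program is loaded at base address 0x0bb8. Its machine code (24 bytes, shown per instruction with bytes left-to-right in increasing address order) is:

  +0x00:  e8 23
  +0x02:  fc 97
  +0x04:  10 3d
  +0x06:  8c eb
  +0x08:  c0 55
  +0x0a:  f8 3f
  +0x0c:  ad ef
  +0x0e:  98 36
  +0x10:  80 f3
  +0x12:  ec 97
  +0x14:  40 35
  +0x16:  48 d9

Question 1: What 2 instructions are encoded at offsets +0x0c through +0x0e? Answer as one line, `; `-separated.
adi r15, $45; sum r13, dx

+0x0c: ad ef ⇒ word 0xefad (little)
  opcode bits[15:11]=0x1d: adi/RI
  rd: (w>>7)&0xf=0xf → r15
  imm: (w>>0)&0x7f=0x2d → $45
+0x0e: 98 36 ⇒ word 0x3698 (little)
  opcode bits[15:11]=0x6: sum/RR
  rd: (w>>7)&0xf=0xd → r13
  rs: (w>>3)&0xf=0x3 → dx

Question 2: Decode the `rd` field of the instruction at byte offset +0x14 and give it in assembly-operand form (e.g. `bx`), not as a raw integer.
off 0x14: read 40 35 as little → 0x3540
  op=0x3540>>11=0x6 ⇒ sum (RR)
  rd@[10:7]=0xa ⇒ r10
  rs@[6:3]=0x8 ⇒ r8

r10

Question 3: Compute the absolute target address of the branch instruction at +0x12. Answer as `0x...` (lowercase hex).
0x0bb8

@+12  little-endian(ec 97) = 0x97ec
  opcode bits[15:11]=0x12: bne/J
  [10:0] imm=2028 (s11→-20) = $-20
  target = base 0x0bb8 + off 0x12 + 2 + imm -20 = 0x0bb8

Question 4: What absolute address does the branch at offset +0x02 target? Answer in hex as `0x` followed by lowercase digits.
0x0bb8

[02] fc 97 → 0x97fc
  opcode bits[15:11]=0x12: bne/J
  imm: (w>>0)&0x7ff=0x7fc (s11→-4) → $-4
  target = base 0x0bb8 + off 0x02 + 2 + imm -4 = 0x0bb8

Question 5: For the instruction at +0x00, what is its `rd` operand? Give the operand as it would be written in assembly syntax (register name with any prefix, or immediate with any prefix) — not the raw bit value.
sp

off 0x00: read e8 23 as little → 0x23e8
  top 5b → 0x4 → cp [RR]
  rd@[10:7]=0x7 ⇒ sp
  rs@[6:3]=0xd ⇒ r13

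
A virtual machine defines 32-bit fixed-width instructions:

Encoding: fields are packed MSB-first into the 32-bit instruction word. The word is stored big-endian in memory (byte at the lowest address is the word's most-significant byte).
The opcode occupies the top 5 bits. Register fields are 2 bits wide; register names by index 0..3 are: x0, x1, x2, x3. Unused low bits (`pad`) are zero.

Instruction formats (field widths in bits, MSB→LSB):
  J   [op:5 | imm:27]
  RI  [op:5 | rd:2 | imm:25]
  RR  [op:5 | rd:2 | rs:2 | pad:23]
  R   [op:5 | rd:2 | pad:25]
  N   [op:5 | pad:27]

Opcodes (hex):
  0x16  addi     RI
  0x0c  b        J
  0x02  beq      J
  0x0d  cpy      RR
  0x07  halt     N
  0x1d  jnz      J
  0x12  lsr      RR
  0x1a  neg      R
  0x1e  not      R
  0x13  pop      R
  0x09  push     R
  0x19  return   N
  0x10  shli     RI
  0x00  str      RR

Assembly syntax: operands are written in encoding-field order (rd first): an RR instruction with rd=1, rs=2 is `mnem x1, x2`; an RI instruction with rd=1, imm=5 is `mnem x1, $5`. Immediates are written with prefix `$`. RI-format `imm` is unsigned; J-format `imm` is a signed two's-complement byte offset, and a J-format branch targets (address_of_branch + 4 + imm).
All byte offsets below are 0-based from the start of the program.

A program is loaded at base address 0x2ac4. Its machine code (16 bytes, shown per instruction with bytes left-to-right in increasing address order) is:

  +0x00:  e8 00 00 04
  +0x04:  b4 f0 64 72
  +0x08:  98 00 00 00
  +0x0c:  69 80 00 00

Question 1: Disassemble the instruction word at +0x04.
addi x2, $15754354

[04] b4 f0 64 72 → 0xb4f06472
  opcode bits[31:27]=0x16: addi/RI
  [26:25] rd=2 = x2
  [24:0] imm=15754354 = $15754354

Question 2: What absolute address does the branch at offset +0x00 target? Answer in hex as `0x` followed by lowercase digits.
0x2acc

+0x00: e8 00 00 04 ⇒ word 0xe8000004 (big)
  top 5b → 0x1d → jnz [J]
  imm@[26:0]=0x4 ⇒ $4
  target = base 0x2ac4 + off 0x00 + 4 + imm 4 = 0x2acc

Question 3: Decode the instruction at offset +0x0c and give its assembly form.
cpy x0, x3

off 0x0c: read 69 80 00 00 as big → 0x69800000
  top 5b → 0xd → cpy [RR]
  [26:25] rd=0 = x0
  [24:23] rs=3 = x3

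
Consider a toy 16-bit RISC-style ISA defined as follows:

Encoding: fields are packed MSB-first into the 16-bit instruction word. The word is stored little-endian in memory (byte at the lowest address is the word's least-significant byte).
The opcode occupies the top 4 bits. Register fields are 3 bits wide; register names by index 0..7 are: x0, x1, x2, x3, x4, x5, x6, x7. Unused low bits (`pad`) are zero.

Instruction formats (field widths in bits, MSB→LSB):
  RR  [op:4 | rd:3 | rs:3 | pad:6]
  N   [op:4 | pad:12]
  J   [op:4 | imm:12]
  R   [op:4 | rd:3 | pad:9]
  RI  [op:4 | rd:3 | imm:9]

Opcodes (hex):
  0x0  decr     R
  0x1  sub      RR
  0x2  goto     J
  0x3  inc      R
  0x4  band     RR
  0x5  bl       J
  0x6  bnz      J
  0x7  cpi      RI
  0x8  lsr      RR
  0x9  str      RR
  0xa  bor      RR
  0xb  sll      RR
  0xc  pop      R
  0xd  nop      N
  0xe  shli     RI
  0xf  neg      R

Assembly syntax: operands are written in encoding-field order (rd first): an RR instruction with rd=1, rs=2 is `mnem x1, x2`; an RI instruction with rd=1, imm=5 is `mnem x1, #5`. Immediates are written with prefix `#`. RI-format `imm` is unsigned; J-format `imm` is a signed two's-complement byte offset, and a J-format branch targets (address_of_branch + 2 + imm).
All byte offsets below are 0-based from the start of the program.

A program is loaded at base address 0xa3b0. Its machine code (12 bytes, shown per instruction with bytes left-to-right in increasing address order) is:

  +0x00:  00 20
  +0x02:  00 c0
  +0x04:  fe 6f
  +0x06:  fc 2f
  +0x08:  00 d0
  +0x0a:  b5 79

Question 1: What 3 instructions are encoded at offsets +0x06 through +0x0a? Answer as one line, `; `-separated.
[06] fc 2f → 0x2ffc
  opcode bits[15:12]=0x2: goto/J
  [11:0] imm=4092 (s12→-4) = #-4
[08] 00 d0 → 0xd000
  opcode bits[15:12]=0xd: nop/N
[0a] b5 79 → 0x79b5
  opcode bits[15:12]=0x7: cpi/RI
  [11:9] rd=4 = x4
  [8:0] imm=437 = #437

goto #-4; nop; cpi x4, #437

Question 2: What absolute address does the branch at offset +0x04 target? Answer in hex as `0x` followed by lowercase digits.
@+04  little-endian(fe 6f) = 0x6ffe
  top 4b → 0x6 → bnz [J]
  imm: (w>>0)&0xfff=0xffe (s12→-2) → #-2
  target = base 0xa3b0 + off 0x04 + 2 + imm -2 = 0xa3b4

0xa3b4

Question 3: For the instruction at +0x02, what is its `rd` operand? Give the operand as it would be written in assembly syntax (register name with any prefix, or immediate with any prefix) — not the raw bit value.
x0

@+02  little-endian(00 c0) = 0xc000
  opcode bits[15:12]=0xc: pop/R
  rd@[11:9]=0x0 ⇒ x0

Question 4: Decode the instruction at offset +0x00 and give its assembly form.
[00] 00 20 → 0x2000
  op=0x2000>>12=0x2 ⇒ goto (J)
  imm@[11:0]=0x0 ⇒ #0

goto #0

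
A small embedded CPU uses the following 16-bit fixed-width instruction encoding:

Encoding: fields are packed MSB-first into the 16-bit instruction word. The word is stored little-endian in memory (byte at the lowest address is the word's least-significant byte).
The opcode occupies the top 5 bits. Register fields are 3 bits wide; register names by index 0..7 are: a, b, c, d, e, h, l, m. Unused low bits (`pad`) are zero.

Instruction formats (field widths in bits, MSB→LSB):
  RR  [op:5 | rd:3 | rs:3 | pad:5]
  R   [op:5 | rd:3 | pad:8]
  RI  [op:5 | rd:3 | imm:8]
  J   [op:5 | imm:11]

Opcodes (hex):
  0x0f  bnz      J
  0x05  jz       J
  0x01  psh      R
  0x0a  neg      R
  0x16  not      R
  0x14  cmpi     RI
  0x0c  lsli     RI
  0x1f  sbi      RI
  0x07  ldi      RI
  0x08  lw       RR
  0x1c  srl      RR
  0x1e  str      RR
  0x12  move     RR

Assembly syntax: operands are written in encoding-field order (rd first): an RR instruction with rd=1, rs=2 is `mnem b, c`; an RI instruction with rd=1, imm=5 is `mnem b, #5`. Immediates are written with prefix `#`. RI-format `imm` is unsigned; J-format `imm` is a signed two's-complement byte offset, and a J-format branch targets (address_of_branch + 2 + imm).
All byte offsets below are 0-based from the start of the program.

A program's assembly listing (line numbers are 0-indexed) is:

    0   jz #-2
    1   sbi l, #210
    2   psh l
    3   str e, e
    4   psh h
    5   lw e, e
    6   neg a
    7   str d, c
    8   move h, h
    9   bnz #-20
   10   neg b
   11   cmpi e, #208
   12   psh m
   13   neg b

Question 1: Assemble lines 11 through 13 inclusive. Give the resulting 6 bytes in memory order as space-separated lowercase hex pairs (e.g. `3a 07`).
d0 a4 00 0f 00 51

line 11 (cmpi): pack op=0x14:5|rd=4:3|imm=208:8 = 0xa4d0; little→ d0 a4
line 12 (psh): pack op=0x1:5|rd=7:3|pad=0:8 = 0x0f00; little→ 00 0f
line 13 (neg): pack op=0xa:5|rd=1:3|pad=0:8 = 0x5100; little→ 00 51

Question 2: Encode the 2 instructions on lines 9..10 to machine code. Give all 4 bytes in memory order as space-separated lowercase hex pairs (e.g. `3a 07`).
line 9 (bnz): pack op=0xf:5|imm=-20:11 = 0x7fec; little→ ec 7f
line 10 (neg): pack op=0xa:5|rd=1:3|pad=0:8 = 0x5100; little→ 00 51

ec 7f 00 51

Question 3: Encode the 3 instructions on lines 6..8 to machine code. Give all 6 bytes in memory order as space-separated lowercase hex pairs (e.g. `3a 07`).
L6: neg op=0xa:5|rd=0:3|pad=0:8 ⇒ 0x5000 ⇒ little 00 50
L7: str op=0x1e:5|rd=3:3|rs=2:3|pad=0:5 ⇒ 0xf340 ⇒ little 40 f3
L8: move op=0x12:5|rd=5:3|rs=5:3|pad=0:5 ⇒ 0x95a0 ⇒ little a0 95

00 50 40 f3 a0 95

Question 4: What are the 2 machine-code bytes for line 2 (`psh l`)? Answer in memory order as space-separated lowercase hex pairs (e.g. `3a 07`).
line 2 (psh): pack op=0x1:5|rd=6:3|pad=0:8 = 0x0e00; little→ 00 0e

00 0e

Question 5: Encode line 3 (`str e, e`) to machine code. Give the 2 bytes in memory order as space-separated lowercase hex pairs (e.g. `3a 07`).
L3: str op=0x1e:5|rd=4:3|rs=4:3|pad=0:5 ⇒ 0xf480 ⇒ little 80 f4

80 f4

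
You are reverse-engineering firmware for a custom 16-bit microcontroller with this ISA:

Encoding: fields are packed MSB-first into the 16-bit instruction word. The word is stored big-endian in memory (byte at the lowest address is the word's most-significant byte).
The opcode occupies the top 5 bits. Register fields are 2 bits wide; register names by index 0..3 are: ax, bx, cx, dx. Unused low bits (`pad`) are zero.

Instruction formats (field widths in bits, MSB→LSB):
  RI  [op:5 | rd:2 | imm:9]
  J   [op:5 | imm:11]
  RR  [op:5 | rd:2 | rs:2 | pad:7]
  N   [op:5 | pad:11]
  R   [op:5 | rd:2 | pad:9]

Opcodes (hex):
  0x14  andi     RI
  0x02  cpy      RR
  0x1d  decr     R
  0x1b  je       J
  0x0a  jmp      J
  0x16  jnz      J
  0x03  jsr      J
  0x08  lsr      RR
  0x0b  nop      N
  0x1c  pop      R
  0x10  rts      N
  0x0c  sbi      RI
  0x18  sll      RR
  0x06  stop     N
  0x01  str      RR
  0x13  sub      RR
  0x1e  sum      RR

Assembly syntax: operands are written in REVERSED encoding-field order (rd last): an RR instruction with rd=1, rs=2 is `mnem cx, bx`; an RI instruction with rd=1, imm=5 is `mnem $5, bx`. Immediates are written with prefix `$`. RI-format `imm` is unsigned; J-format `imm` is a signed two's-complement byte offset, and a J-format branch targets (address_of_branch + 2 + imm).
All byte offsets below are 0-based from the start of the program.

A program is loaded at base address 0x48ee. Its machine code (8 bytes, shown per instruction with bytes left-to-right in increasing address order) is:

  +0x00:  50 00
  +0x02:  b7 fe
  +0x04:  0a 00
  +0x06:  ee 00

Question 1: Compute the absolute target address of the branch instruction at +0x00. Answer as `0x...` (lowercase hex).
[00] 50 00 → 0x5000
  op=0x5000>>11=0xa ⇒ jmp (J)
  [10:0] imm=0 = $0
  target = base 0x48ee + off 0x00 + 2 + imm 0 = 0x48f0

0x48f0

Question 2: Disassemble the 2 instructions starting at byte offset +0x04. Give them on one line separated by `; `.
@+04  big-endian(0a 00) = 0x0a00
  op=0x0a00>>11=0x1 ⇒ str (RR)
  [10:9] rd=1 = bx
  [8:7] rs=0 = ax
@+06  big-endian(ee 00) = 0xee00
  op=0xee00>>11=0x1d ⇒ decr (R)
  [10:9] rd=3 = dx

str ax, bx; decr dx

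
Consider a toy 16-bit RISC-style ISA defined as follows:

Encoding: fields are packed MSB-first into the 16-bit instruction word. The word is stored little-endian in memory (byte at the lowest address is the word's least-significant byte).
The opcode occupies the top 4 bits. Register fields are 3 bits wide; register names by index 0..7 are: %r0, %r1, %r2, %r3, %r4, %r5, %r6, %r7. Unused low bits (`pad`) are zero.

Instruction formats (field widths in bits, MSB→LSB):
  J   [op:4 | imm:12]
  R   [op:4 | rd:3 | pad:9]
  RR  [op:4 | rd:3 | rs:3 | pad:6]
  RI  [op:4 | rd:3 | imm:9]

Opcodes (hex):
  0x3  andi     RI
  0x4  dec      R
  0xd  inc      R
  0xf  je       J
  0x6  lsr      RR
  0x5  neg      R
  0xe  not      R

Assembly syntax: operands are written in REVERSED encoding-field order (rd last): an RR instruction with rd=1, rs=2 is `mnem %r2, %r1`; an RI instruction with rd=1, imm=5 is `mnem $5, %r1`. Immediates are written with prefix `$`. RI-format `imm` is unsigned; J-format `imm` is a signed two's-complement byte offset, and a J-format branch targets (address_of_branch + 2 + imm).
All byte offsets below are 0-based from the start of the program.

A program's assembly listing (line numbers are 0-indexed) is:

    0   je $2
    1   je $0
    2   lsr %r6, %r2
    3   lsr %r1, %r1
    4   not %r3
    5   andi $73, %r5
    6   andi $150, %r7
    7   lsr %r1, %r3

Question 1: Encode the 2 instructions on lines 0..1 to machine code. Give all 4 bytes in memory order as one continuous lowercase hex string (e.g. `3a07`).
line 0 (je): pack op=0xf:4|imm=2:12 = 0xf002; little→ 02 f0
line 1 (je): pack op=0xf:4|imm=0:12 = 0xf000; little→ 00 f0

02f000f0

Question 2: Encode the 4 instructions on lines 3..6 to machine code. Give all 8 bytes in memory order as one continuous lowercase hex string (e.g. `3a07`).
406200e6493a963e

L3: lsr op=0x6:4|rd=1:3|rs=1:3|pad=0:6 ⇒ 0x6240 ⇒ little 40 62
L4: not op=0xe:4|rd=3:3|pad=0:9 ⇒ 0xe600 ⇒ little 00 e6
L5: andi op=0x3:4|rd=5:3|imm=73:9 ⇒ 0x3a49 ⇒ little 49 3a
L6: andi op=0x3:4|rd=7:3|imm=150:9 ⇒ 0x3e96 ⇒ little 96 3e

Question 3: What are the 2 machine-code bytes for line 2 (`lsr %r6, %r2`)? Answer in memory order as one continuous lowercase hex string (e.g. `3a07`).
8065

L2: lsr op=0x6:4|rd=2:3|rs=6:3|pad=0:6 ⇒ 0x6580 ⇒ little 80 65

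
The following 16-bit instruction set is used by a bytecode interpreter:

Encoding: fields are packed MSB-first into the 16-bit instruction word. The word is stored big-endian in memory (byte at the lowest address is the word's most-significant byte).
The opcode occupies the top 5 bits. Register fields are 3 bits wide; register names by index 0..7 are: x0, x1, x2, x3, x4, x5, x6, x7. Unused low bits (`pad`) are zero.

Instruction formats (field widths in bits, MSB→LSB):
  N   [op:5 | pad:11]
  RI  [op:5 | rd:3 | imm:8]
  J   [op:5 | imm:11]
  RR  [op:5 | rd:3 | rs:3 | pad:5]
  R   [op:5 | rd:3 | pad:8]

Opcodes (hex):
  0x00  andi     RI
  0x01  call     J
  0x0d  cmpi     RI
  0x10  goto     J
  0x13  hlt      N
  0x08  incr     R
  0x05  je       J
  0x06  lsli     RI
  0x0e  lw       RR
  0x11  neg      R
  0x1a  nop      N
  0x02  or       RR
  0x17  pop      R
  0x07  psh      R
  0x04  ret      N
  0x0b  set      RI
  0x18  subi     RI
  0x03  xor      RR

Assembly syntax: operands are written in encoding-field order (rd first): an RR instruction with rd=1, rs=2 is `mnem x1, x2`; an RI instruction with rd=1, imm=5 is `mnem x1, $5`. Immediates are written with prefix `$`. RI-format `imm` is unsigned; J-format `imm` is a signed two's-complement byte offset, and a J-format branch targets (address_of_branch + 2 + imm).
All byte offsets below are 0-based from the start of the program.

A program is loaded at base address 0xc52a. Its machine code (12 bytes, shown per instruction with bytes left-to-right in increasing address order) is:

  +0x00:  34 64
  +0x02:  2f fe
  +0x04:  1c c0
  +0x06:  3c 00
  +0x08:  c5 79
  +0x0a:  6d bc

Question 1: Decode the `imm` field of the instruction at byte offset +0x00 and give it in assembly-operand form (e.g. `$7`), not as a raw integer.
$100

off 0x00: read 34 64 as big → 0x3464
  opcode bits[15:11]=0x6: lsli/RI
  rd: (w>>8)&0x7=0x4 → x4
  imm: (w>>0)&0xff=0x64 → $100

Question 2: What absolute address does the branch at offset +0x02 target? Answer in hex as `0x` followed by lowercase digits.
0xc52c

@+02  big-endian(2f fe) = 0x2ffe
  opcode bits[15:11]=0x5: je/J
  [10:0] imm=2046 (s11→-2) = $-2
  target = base 0xc52a + off 0x02 + 2 + imm -2 = 0xc52c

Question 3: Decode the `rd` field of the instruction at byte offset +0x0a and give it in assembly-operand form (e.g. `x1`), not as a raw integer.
[0a] 6d bc → 0x6dbc
  op=0x6dbc>>11=0xd ⇒ cmpi (RI)
  [10:8] rd=5 = x5
  [7:0] imm=188 = $188

x5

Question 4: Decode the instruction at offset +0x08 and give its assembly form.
off 0x08: read c5 79 as big → 0xc579
  opcode bits[15:11]=0x18: subi/RI
  rd@[10:8]=0x5 ⇒ x5
  imm@[7:0]=0x79 ⇒ $121

subi x5, $121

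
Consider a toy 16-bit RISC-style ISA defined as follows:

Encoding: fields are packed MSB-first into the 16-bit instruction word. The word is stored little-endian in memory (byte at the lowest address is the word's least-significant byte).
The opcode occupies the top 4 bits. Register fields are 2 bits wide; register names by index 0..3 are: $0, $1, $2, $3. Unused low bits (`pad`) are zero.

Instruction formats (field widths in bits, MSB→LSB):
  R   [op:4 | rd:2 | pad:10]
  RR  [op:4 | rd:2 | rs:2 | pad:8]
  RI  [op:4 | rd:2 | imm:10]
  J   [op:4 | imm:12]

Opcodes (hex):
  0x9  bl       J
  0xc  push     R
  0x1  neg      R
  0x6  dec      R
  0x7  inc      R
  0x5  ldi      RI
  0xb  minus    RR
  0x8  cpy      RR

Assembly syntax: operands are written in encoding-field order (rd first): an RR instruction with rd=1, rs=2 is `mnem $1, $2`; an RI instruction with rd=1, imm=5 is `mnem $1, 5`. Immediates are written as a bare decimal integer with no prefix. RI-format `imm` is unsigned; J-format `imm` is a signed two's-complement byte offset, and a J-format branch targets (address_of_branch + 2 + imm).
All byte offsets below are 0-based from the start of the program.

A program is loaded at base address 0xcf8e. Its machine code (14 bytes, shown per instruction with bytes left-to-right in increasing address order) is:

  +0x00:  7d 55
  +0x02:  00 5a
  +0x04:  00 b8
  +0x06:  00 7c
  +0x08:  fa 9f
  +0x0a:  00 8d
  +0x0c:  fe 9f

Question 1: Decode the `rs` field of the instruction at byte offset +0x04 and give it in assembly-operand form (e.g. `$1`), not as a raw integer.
$0

@+04  little-endian(00 b8) = 0xb800
  op=0xb800>>12=0xb ⇒ minus (RR)
  [11:10] rd=2 = $2
  [9:8] rs=0 = $0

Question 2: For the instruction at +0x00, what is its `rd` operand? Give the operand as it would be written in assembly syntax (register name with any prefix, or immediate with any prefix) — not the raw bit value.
$1

off 0x00: read 7d 55 as little → 0x557d
  op=0x557d>>12=0x5 ⇒ ldi (RI)
  rd: (w>>10)&0x3=0x1 → $1
  imm: (w>>0)&0x3ff=0x17d → 381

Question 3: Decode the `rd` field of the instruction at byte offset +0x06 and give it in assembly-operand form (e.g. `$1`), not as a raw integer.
off 0x06: read 00 7c as little → 0x7c00
  top 4b → 0x7 → inc [R]
  rd: (w>>10)&0x3=0x3 → $3

$3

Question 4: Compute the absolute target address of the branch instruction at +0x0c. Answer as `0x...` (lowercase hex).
[0c] fe 9f → 0x9ffe
  top 4b → 0x9 → bl [J]
  imm: (w>>0)&0xfff=0xffe (s12→-2) → -2
  target = base 0xcf8e + off 0x0c + 2 + imm -2 = 0xcf9a

0xcf9a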